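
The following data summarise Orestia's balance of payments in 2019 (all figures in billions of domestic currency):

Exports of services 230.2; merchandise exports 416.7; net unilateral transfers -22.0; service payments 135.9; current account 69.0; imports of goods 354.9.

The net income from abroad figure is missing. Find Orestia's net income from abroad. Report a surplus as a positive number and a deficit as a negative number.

Current account = goods balance + services balance + net primary income + net secondary income
Sum of the known components = 134.1
Net income from abroad = CA - (known components) = 69.0 - 134.1 = -65.1

-65.1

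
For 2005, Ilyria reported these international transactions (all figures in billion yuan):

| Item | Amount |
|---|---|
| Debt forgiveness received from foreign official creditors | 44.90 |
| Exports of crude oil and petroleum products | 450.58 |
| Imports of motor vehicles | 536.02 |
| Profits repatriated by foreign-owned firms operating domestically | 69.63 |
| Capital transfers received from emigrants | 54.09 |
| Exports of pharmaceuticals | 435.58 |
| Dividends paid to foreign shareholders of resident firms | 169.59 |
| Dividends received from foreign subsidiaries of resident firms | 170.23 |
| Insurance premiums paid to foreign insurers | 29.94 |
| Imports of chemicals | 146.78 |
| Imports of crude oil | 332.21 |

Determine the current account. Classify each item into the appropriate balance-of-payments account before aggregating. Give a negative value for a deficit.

Goods: 435.58 + 450.58 - 146.78 - 332.21 - 536.02 = -128.85
Services: -29.94
Primary income: -169.59 + 170.23 - 69.63 = -68.99
Current account = (-128.85) + (-29.94) + (-68.99) = -227.78
(Excluded from the current account — capital account: debt forgiveness received from foreign official creditors 44.90, capital transfers received from emigrants 54.09.)

-227.78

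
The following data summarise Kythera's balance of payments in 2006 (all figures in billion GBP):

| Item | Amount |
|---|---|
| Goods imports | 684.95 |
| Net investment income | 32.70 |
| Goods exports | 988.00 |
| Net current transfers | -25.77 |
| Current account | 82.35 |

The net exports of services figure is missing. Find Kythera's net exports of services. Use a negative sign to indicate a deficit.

-227.63

Current account = goods balance + services balance + net primary income + net secondary income
Sum of the known components = 309.98
Net exports of services = CA - (known components) = 82.35 - 309.98 = -227.63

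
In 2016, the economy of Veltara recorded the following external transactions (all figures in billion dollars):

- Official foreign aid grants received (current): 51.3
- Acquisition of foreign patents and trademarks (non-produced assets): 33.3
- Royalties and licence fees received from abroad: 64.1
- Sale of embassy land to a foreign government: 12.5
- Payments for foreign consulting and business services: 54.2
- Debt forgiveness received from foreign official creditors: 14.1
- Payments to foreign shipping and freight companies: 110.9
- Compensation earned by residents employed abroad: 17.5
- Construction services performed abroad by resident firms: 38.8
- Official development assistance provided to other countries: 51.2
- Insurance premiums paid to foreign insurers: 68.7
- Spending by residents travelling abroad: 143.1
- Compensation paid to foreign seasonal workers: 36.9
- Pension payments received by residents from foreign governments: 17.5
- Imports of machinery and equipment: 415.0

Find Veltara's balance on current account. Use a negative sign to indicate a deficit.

Goods: -415.0
Services: 38.8 - 143.1 - 54.2 - 68.7 - 110.9 + 64.1 = -274.0
Primary income: -36.9 + 17.5 = -19.4
Secondary income: -51.2 + 51.3 + 17.5 = 17.6
Current account = (-415.0) + (-274.0) + (-19.4) + 17.6 = -690.8
(Excluded from the current account — capital account: acquisition of foreign patents and trademarks (non-produced assets) 33.3, sale of embassy land to a foreign government 12.5, debt forgiveness received from foreign official creditors 14.1.)

-690.8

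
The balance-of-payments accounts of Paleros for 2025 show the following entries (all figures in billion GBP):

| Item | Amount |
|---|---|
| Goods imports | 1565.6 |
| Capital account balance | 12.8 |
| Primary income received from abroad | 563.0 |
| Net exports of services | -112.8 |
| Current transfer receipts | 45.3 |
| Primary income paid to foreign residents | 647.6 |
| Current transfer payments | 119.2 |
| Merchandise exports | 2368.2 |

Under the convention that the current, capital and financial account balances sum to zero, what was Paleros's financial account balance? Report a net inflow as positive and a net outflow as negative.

Goods balance = 2368.2 - 1565.6 = 802.6
Services balance = -112.8
Trade balance (goods + services) = 802.6 + (-112.8) = 689.8
Net primary income = 563.0 - 647.6 = -84.6
Net secondary income = 45.3 - 119.2 = -73.9
Current account = 689.8 + (-84.6) + (-73.9) = 531.3
Financial account = -(531.3 + 12.8) = -544.1

-544.1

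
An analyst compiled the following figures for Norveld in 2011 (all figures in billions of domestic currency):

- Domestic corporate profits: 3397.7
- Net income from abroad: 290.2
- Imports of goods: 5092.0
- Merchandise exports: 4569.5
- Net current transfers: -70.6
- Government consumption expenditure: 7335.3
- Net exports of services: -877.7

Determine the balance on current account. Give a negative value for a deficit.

Goods balance = 4569.5 - 5092.0 = -522.5
Services balance = -877.7
Trade balance (goods + services) = -522.5 + (-877.7) = -1400.2
Net primary income = 290.2
Net secondary income = -70.6
Current account = -1400.2 + 290.2 + (-70.6) = -1180.6

-1180.6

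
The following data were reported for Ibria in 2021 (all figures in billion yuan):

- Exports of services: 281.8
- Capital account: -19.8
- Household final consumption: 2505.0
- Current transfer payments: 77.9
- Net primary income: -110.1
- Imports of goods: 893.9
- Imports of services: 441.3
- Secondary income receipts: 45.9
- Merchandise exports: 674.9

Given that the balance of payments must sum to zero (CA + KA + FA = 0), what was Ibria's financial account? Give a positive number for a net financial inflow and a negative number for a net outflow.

540.4

Goods balance = 674.9 - 893.9 = -219.0
Services balance = 281.8 - 441.3 = -159.5
Trade balance (goods + services) = -219.0 + (-159.5) = -378.5
Net primary income = -110.1
Net secondary income = 45.9 - 77.9 = -32.0
Current account = -378.5 + (-110.1) + (-32.0) = -520.6
Financial account = -(-520.6 + (-19.8)) = 540.4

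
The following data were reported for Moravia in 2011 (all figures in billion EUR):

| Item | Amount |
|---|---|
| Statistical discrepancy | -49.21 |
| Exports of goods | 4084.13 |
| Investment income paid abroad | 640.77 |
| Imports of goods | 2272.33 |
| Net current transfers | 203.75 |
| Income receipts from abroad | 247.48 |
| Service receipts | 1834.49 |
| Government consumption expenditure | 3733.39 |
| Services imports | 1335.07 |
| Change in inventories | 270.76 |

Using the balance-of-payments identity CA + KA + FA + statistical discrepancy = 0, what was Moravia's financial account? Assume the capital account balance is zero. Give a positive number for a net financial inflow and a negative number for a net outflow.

-2072.47

Goods balance = 4084.13 - 2272.33 = 1811.80
Services balance = 1834.49 - 1335.07 = 499.42
Trade balance (goods + services) = 1811.80 + 499.42 = 2311.22
Net primary income = 247.48 - 640.77 = -393.29
Net secondary income = 203.75
Current account = 2311.22 + (-393.29) + 203.75 = 2121.68
Financial account = -(2121.68 + (-49.21)) = -2072.47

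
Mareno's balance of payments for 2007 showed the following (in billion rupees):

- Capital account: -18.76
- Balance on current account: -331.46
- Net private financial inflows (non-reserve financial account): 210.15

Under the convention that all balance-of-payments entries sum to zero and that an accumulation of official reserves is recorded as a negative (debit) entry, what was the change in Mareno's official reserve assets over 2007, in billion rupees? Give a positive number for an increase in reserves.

-140.07

Official reserve transactions balance = -((-331.46) + (-18.76) + 210.15) = 140.07
An accumulation of reserves is recorded as a debit (negative entry), so the change in the stock of reserves is the negative of that balance.
Change in official reserves = -(140.07) = -140.07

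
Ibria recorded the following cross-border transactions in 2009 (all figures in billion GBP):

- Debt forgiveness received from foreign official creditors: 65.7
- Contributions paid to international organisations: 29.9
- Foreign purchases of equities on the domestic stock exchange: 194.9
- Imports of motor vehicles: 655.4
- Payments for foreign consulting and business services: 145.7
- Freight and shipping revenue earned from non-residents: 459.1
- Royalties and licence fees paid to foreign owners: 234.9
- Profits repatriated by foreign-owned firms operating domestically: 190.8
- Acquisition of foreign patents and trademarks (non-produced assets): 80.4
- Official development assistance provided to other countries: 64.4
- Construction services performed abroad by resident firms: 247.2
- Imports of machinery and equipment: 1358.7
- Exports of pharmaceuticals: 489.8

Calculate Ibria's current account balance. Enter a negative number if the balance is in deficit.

Goods: -1358.7 - 655.4 + 489.8 = -1524.3
Services: -145.7 - 234.9 + 459.1 + 247.2 = 325.7
Primary income: -190.8
Secondary income: -64.4 - 29.9 = -94.3
Current account = (-1524.3) + 325.7 + (-190.8) + (-94.3) = -1483.7
(Excluded from the current account — capital account: debt forgiveness received from foreign official creditors 65.7, acquisition of foreign patents and trademarks (non-produced assets) 80.4; financial account: foreign purchases of equities on the domestic stock exchange 194.9.)

-1483.7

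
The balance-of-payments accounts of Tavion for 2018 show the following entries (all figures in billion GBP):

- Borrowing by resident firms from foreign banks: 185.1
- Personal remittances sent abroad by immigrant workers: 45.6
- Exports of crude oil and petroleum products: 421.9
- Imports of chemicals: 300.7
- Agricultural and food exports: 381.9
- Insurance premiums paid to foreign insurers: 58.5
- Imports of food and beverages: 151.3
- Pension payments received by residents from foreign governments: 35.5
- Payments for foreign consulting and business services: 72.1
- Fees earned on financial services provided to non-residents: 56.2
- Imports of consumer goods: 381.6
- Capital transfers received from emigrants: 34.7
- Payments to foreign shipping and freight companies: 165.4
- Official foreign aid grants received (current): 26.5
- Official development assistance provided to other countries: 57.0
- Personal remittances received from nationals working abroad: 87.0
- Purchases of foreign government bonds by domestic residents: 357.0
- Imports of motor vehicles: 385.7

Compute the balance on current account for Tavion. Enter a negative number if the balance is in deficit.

Goods: -300.7 - 381.6 + 421.9 - 151.3 + 381.9 - 385.7 = -415.5
Services: 56.2 - 72.1 - 165.4 - 58.5 = -239.8
Secondary income: -57.0 - 45.6 + 26.5 + 35.5 + 87.0 = 46.4
Current account = (-415.5) + (-239.8) + 46.4 = -608.9
(Excluded from the current account — financial account: borrowing by resident firms from foreign banks 185.1, purchases of foreign government bonds by domestic residents 357.0; capital account: capital transfers received from emigrants 34.7.)

-608.9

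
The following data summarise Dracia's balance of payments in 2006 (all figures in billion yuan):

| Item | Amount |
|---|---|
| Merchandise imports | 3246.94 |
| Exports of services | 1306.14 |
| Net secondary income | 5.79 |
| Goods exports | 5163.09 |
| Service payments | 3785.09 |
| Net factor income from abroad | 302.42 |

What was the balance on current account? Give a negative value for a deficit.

Goods balance = 5163.09 - 3246.94 = 1916.15
Services balance = 1306.14 - 3785.09 = -2478.95
Trade balance (goods + services) = 1916.15 + (-2478.95) = -562.80
Net primary income = 302.42
Net secondary income = 5.79
Current account = -562.80 + 302.42 + 5.79 = -254.59

-254.59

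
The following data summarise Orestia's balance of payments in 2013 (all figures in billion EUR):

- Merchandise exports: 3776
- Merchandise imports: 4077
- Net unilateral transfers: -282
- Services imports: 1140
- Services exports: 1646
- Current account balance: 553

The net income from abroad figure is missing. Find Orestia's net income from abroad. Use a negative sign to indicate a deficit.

630

Current account = goods balance + services balance + net primary income + net secondary income
Sum of the known components = -77
Net income from abroad = CA - (known components) = 553 - (-77) = 630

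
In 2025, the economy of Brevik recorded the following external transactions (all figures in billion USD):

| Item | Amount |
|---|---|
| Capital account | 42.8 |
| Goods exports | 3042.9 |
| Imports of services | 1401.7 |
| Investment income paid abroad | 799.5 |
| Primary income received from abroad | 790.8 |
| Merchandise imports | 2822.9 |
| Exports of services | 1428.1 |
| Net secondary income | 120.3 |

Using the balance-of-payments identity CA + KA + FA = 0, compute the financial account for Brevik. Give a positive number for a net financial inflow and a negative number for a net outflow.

Goods balance = 3042.9 - 2822.9 = 220.0
Services balance = 1428.1 - 1401.7 = 26.4
Trade balance (goods + services) = 220.0 + 26.4 = 246.4
Net primary income = 790.8 - 799.5 = -8.7
Net secondary income = 120.3
Current account = 246.4 + (-8.7) + 120.3 = 358.0
Financial account = -(358.0 + 42.8) = -400.8

-400.8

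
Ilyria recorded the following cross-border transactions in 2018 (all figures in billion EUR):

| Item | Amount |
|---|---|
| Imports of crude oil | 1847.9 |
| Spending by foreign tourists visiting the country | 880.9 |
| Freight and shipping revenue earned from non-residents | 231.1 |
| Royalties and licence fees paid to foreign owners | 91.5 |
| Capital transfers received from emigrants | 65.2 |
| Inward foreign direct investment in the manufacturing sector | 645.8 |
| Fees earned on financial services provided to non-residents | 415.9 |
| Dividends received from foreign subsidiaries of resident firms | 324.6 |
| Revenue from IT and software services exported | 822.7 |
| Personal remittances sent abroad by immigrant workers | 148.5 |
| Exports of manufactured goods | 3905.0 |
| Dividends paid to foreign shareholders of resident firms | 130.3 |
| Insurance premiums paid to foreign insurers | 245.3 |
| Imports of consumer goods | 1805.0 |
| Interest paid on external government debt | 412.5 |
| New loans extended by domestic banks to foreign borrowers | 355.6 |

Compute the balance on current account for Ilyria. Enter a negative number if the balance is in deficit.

Goods: 3905.0 - 1847.9 - 1805.0 = 252.1
Services: 415.9 - 91.5 + 880.9 - 245.3 + 822.7 + 231.1 = 2013.8
Primary income: -130.3 + 324.6 - 412.5 = -218.2
Secondary income: -148.5
Current account = 252.1 + 2013.8 + (-218.2) + (-148.5) = 1899.2
(Excluded from the current account — capital account: capital transfers received from emigrants 65.2; financial account: inward foreign direct investment in the manufacturing sector 645.8, new loans extended by domestic banks to foreign borrowers 355.6.)

1899.2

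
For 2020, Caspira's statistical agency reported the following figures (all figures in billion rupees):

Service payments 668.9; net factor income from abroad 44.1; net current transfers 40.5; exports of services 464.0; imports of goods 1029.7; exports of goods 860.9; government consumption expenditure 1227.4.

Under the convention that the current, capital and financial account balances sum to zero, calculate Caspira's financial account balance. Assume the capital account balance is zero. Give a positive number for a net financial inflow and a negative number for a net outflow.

289.1

Goods balance = 860.9 - 1029.7 = -168.8
Services balance = 464.0 - 668.9 = -204.9
Trade balance (goods + services) = -168.8 + (-204.9) = -373.7
Net primary income = 44.1
Net secondary income = 40.5
Current account = -373.7 + 44.1 + 40.5 = -289.1
Financial account = -(-289.1) = 289.1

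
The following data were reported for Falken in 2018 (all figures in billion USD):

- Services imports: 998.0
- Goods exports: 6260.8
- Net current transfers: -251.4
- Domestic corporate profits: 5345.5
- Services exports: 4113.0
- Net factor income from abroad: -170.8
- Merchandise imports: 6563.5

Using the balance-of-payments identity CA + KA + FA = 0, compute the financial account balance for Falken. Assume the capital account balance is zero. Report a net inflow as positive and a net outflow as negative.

-2390.1

Goods balance = 6260.8 - 6563.5 = -302.7
Services balance = 4113.0 - 998.0 = 3115.0
Trade balance (goods + services) = -302.7 + 3115.0 = 2812.3
Net primary income = -170.8
Net secondary income = -251.4
Current account = 2812.3 + (-170.8) + (-251.4) = 2390.1
Financial account = -(2390.1) = -2390.1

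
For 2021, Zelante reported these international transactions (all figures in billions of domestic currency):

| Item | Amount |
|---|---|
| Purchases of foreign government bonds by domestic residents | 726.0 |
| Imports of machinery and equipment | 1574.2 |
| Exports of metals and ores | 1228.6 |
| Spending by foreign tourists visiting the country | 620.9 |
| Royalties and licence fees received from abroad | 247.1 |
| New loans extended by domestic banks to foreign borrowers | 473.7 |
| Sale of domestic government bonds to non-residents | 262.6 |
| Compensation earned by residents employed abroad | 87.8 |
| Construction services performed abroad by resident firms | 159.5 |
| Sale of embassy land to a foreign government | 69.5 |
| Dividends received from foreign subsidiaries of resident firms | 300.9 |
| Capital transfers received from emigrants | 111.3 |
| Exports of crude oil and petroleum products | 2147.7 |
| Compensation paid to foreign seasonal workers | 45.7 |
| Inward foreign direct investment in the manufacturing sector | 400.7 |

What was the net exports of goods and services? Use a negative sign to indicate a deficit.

Goods: -1574.2 + 1228.6 + 2147.7 = 1802.1
Services: 620.9 + 159.5 + 247.1 = 1027.5
Trade balance = 1802.1 + 1027.5 = 2829.6
(Excluded from the trade balance — financial account: purchases of foreign government bonds by domestic residents 726.0, new loans extended by domestic banks to foreign borrowers 473.7, sale of domestic government bonds to non-residents 262.6, inward foreign direct investment in the manufacturing sector 400.7; primary income: compensation earned by residents employed abroad 87.8, dividends received from foreign subsidiaries of resident firms 300.9, compensation paid to foreign seasonal workers 45.7; capital account: sale of embassy land to a foreign government 69.5, capital transfers received from emigrants 111.3.)

2829.6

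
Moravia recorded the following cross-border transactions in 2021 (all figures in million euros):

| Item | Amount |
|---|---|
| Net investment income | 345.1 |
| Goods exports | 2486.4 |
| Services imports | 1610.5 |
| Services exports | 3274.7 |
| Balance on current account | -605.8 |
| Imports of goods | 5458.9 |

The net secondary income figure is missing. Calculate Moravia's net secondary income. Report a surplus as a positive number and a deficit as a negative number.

Current account = goods balance + services balance + net primary income + net secondary income
Sum of the known components = -963.2
Net secondary income = CA - (known components) = -605.8 - (-963.2) = 357.4

357.4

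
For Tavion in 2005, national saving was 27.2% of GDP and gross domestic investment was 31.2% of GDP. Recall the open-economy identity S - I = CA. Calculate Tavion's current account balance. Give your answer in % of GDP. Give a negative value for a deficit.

-4.0

CA = S - I = 27.2 - 31.2 = -4.0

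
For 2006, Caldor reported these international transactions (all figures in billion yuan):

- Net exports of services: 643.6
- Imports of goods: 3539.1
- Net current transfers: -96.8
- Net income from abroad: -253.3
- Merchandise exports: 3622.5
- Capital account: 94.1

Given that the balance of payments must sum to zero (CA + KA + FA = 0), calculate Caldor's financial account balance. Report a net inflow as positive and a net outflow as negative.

-471.0

Goods balance = 3622.5 - 3539.1 = 83.4
Services balance = 643.6
Trade balance (goods + services) = 83.4 + 643.6 = 727.0
Net primary income = -253.3
Net secondary income = -96.8
Current account = 727.0 + (-253.3) + (-96.8) = 376.9
Financial account = -(376.9 + 94.1) = -471.0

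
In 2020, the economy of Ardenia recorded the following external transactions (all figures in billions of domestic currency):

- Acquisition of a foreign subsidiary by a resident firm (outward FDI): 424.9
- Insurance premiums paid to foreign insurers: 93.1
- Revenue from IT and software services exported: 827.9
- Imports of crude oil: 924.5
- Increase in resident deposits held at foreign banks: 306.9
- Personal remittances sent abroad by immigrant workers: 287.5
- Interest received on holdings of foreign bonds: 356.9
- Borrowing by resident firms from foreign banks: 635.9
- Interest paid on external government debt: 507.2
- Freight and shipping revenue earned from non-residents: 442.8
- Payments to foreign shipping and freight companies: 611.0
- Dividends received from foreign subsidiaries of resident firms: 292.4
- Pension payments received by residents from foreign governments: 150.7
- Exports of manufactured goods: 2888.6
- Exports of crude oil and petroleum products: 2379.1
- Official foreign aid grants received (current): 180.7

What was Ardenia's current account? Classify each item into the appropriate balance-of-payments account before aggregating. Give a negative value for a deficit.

5095.8

Goods: -924.5 + 2888.6 + 2379.1 = 4343.2
Services: 827.9 + 442.8 - 93.1 - 611.0 = 566.6
Primary income: 356.9 - 507.2 + 292.4 = 142.1
Secondary income: -287.5 + 150.7 + 180.7 = 43.9
Current account = 4343.2 + 566.6 + 142.1 + 43.9 = 5095.8
(Excluded from the current account — financial account: acquisition of a foreign subsidiary by a resident firm (outward FDI) 424.9, increase in resident deposits held at foreign banks 306.9, borrowing by resident firms from foreign banks 635.9.)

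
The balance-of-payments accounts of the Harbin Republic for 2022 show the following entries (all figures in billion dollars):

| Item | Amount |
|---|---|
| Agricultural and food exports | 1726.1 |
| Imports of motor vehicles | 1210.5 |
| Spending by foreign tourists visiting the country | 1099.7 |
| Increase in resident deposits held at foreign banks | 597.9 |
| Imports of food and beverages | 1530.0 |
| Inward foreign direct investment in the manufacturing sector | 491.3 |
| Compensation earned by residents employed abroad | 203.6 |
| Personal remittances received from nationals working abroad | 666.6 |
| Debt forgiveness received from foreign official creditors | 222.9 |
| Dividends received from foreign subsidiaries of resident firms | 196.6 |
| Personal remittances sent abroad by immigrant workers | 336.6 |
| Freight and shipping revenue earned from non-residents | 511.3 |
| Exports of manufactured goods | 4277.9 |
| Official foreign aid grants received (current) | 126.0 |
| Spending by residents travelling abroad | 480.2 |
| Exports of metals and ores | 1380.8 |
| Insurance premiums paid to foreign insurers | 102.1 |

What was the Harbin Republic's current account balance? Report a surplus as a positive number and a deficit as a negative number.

Goods: -1530.0 - 1210.5 + 1380.8 + 1726.1 + 4277.9 = 4644.3
Services: -480.2 + 511.3 - 102.1 + 1099.7 = 1028.7
Primary income: 203.6 + 196.6 = 400.2
Secondary income: 126.0 - 336.6 + 666.6 = 456.0
Current account = 4644.3 + 1028.7 + 400.2 + 456.0 = 6529.2
(Excluded from the current account — financial account: increase in resident deposits held at foreign banks 597.9, inward foreign direct investment in the manufacturing sector 491.3; capital account: debt forgiveness received from foreign official creditors 222.9.)

6529.2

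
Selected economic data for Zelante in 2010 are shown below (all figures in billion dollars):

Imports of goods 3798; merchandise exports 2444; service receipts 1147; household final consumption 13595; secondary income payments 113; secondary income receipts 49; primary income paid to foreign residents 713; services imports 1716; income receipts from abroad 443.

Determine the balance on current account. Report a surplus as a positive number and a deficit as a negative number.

-2257

Goods balance = 2444 - 3798 = -1354
Services balance = 1147 - 1716 = -569
Trade balance (goods + services) = -1354 + (-569) = -1923
Net primary income = 443 - 713 = -270
Net secondary income = 49 - 113 = -64
Current account = -1923 + (-270) + (-64) = -2257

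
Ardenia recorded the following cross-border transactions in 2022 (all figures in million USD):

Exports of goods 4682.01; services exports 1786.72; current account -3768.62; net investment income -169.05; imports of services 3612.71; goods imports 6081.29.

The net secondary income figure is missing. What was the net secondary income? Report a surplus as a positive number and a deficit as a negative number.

-374.30

Current account = goods balance + services balance + net primary income + net secondary income
Sum of the known components = -3394.32
Net secondary income = CA - (known components) = -3768.62 - (-3394.32) = -374.30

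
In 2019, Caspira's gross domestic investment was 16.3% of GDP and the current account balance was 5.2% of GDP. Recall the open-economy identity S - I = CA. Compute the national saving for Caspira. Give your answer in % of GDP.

21.5

S - I = CA (net lending to the rest of the world).
S = I + CA = 16.3 + 5.2 = 21.5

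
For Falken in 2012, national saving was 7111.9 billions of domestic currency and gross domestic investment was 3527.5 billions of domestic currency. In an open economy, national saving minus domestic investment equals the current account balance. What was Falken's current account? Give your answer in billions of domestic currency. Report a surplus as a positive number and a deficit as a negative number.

3584.4

S - I = CA (net lending to the rest of the world).
CA = S - I = 7111.9 - 3527.5 = 3584.4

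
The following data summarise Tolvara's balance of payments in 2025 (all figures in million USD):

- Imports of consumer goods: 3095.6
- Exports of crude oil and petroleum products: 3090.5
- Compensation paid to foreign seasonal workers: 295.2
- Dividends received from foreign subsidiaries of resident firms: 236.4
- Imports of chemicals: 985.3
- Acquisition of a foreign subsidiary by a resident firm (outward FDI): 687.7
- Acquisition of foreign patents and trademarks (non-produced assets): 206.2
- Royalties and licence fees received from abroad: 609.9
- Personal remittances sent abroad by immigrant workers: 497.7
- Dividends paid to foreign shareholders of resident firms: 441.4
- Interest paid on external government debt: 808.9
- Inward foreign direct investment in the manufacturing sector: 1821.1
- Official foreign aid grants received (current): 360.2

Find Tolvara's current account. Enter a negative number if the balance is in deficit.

-1827.1

Goods: 3090.5 - 3095.6 - 985.3 = -990.4
Services: 609.9
Primary income: 236.4 - 295.2 - 441.4 - 808.9 = -1309.1
Secondary income: -497.7 + 360.2 = -137.5
Current account = (-990.4) + 609.9 + (-1309.1) + (-137.5) = -1827.1
(Excluded from the current account — financial account: acquisition of a foreign subsidiary by a resident firm (outward FDI) 687.7, inward foreign direct investment in the manufacturing sector 1821.1; capital account: acquisition of foreign patents and trademarks (non-produced assets) 206.2.)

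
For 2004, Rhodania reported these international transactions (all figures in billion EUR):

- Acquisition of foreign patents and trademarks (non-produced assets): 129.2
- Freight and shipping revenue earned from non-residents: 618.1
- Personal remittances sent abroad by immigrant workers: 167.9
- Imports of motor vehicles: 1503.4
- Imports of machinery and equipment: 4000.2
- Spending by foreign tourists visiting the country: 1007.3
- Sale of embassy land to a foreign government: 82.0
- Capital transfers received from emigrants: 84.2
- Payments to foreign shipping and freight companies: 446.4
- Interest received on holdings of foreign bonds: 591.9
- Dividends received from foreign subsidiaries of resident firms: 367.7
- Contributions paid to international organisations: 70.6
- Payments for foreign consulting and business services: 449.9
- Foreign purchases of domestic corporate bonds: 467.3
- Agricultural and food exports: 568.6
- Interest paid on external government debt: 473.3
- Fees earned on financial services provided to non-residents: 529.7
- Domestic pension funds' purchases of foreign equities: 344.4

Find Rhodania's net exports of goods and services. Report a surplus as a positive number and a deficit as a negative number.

-3676.2

Goods: -4000.2 + 568.6 - 1503.4 = -4935.0
Services: -449.9 - 446.4 + 1007.3 + 529.7 + 618.1 = 1258.8
Trade balance = -4935.0 + 1258.8 = -3676.2
(Excluded from the trade balance — capital account: acquisition of foreign patents and trademarks (non-produced assets) 129.2, sale of embassy land to a foreign government 82.0, capital transfers received from emigrants 84.2; secondary income: personal remittances sent abroad by immigrant workers 167.9, contributions paid to international organisations 70.6; primary income: interest received on holdings of foreign bonds 591.9, dividends received from foreign subsidiaries of resident firms 367.7, interest paid on external government debt 473.3; financial account: foreign purchases of domestic corporate bonds 467.3, domestic pension funds' purchases of foreign equities 344.4.)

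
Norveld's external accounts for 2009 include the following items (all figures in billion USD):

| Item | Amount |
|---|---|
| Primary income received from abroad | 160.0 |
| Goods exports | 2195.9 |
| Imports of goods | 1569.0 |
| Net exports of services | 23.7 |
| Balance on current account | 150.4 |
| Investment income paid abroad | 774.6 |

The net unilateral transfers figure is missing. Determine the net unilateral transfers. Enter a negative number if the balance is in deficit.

114.4

Current account = goods balance + services balance + net primary income + net secondary income
Sum of the known components = 36.0
Net unilateral transfers = CA - (known components) = 150.4 - 36.0 = 114.4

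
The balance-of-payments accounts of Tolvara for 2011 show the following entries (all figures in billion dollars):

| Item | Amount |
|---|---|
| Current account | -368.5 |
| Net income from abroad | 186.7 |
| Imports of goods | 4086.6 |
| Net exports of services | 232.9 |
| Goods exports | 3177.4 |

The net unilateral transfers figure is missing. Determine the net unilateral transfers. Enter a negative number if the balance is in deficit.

121.1

Current account = goods balance + services balance + net primary income + net secondary income
Sum of the known components = -489.6
Net unilateral transfers = CA - (known components) = -368.5 - (-489.6) = 121.1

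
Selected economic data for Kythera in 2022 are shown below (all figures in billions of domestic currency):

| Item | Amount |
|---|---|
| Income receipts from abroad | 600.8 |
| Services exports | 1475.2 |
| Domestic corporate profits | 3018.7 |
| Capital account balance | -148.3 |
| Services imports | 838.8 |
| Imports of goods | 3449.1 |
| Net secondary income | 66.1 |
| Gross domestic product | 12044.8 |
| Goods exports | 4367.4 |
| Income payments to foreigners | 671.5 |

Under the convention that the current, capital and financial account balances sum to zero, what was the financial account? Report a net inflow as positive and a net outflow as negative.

Goods balance = 4367.4 - 3449.1 = 918.3
Services balance = 1475.2 - 838.8 = 636.4
Trade balance (goods + services) = 918.3 + 636.4 = 1554.7
Net primary income = 600.8 - 671.5 = -70.7
Net secondary income = 66.1
Current account = 1554.7 + (-70.7) + 66.1 = 1550.1
Financial account = -(1550.1 + (-148.3)) = -1401.8

-1401.8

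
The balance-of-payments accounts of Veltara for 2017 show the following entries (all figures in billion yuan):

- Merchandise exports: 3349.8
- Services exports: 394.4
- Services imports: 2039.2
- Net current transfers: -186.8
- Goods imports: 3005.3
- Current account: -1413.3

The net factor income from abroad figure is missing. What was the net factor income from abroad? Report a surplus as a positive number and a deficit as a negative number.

73.8

Current account = goods balance + services balance + net primary income + net secondary income
Sum of the known components = -1487.1
Net factor income from abroad = CA - (known components) = -1413.3 - (-1487.1) = 73.8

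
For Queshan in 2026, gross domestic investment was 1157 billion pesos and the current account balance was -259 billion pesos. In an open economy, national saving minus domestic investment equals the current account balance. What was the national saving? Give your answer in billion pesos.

S = I + CA = 1157 + (-259) = 898

898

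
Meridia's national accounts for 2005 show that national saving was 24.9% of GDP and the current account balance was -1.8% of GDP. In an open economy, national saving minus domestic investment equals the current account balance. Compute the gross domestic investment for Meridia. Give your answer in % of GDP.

26.7

S - I = CA (net lending to the rest of the world).
I = S - CA = 24.9 - (-1.8) = 26.7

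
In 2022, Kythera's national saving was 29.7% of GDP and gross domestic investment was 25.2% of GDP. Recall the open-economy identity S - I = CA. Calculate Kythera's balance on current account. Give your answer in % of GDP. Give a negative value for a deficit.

4.5

S - I = CA (net lending to the rest of the world).
CA = S - I = 29.7 - 25.2 = 4.5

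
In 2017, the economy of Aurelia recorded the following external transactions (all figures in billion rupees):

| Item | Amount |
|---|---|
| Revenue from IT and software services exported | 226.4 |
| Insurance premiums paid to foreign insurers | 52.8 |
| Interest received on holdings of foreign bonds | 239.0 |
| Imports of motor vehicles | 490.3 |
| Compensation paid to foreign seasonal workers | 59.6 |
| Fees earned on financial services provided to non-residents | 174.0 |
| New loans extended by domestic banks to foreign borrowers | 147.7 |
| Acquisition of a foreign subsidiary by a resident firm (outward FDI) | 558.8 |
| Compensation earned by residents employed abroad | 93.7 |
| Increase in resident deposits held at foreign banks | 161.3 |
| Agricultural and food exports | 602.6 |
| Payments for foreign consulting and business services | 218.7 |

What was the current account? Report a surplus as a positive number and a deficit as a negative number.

Goods: -490.3 + 602.6 = 112.3
Services: 226.4 + 174.0 - 218.7 - 52.8 = 128.9
Primary income: 239.0 - 59.6 + 93.7 = 273.1
Current account = 112.3 + 128.9 + 273.1 = 514.3
(Excluded from the current account — financial account: new loans extended by domestic banks to foreign borrowers 147.7, acquisition of a foreign subsidiary by a resident firm (outward FDI) 558.8, increase in resident deposits held at foreign banks 161.3.)

514.3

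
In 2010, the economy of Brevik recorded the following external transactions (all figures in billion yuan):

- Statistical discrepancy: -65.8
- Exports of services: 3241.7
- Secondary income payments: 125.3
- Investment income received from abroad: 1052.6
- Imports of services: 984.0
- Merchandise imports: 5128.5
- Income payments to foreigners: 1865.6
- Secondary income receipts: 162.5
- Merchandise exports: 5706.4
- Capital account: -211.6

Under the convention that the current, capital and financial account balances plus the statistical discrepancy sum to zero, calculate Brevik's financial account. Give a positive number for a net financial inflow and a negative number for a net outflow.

-1782.4

Goods balance = 5706.4 - 5128.5 = 577.9
Services balance = 3241.7 - 984.0 = 2257.7
Trade balance (goods + services) = 577.9 + 2257.7 = 2835.6
Net primary income = 1052.6 - 1865.6 = -813.0
Net secondary income = 162.5 - 125.3 = 37.2
Current account = 2835.6 + (-813.0) + 37.2 = 2059.8
Financial account = -(2059.8 + (-211.6) + (-65.8)) = -1782.4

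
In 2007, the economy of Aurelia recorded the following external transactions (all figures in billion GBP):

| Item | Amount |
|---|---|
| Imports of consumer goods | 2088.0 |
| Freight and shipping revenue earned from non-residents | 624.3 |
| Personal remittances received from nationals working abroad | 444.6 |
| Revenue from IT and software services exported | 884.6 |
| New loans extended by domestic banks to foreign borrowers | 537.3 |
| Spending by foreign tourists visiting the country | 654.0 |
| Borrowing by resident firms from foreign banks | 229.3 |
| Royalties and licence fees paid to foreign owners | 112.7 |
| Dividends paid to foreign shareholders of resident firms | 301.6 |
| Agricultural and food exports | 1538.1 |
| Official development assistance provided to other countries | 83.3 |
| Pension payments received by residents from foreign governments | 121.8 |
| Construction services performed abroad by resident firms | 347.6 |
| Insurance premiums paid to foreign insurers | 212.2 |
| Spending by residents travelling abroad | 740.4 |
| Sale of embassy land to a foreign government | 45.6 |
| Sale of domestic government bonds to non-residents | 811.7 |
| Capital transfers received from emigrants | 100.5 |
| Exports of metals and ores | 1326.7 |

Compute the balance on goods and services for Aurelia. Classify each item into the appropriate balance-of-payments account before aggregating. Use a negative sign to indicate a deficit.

2222.0

Goods: 1326.7 + 1538.1 - 2088.0 = 776.8
Services: 347.6 - 112.7 - 740.4 - 212.2 + 884.6 + 624.3 + 654.0 = 1445.2
Trade balance = 776.8 + 1445.2 = 2222.0
(Excluded from the trade balance — secondary income: personal remittances received from nationals working abroad 444.6, official development assistance provided to other countries 83.3, pension payments received by residents from foreign governments 121.8; financial account: new loans extended by domestic banks to foreign borrowers 537.3, borrowing by resident firms from foreign banks 229.3, sale of domestic government bonds to non-residents 811.7; primary income: dividends paid to foreign shareholders of resident firms 301.6; capital account: sale of embassy land to a foreign government 45.6, capital transfers received from emigrants 100.5.)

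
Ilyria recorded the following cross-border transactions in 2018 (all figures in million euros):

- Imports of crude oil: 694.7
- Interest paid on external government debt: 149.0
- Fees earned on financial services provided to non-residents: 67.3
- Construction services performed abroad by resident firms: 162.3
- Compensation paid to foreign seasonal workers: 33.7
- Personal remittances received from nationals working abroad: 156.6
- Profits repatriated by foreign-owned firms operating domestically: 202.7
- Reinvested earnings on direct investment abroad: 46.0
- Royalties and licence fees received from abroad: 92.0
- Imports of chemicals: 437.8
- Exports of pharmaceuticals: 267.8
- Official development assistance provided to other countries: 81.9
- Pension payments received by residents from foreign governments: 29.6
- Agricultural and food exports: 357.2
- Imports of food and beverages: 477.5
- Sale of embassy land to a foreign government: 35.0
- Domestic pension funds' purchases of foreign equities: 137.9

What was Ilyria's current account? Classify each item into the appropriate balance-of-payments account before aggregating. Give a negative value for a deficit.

-898.5

Goods: -437.8 + 357.2 - 694.7 - 477.5 + 267.8 = -985.0
Services: 92.0 + 67.3 + 162.3 = 321.6
Primary income: -33.7 + 46.0 - 202.7 - 149.0 = -339.4
Secondary income: 156.6 + 29.6 - 81.9 = 104.3
Current account = (-985.0) + 321.6 + (-339.4) + 104.3 = -898.5
(Excluded from the current account — capital account: sale of embassy land to a foreign government 35.0; financial account: domestic pension funds' purchases of foreign equities 137.9.)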